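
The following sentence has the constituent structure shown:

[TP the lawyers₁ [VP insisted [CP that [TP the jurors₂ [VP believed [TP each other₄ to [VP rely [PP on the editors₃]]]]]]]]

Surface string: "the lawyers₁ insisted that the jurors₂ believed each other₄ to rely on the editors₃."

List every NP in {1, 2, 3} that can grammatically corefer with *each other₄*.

*each other* is an anaphor, so Principle A applies: it must be bound in its binding domain.
Binding domain of *each other₄*: the embedded TP, whose subject is the jurors₂.
*the lawyers₁* c-commands the anaphor but is outside its binding domain → cannot satisfy Principle A.
*the jurors₂* c-commands the anaphor within its binding domain → licit binder.
*the editors₃* does not c-command the anaphor → cannot bind it.

{2}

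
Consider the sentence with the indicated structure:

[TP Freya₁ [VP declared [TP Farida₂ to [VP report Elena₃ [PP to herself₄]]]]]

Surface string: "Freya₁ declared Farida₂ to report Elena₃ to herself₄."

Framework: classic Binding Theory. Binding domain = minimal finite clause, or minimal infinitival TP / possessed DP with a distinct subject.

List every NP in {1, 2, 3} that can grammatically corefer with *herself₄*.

{2, 3}

*herself* is an anaphor, so Principle A applies: it must be bound in its binding domain.
Binding domain of *herself₄*: the embedded TP, whose subject is Farida₂.
*Freya₁* c-commands the anaphor but is outside its binding domain → cannot satisfy Principle A.
*Farida₂* c-commands the anaphor within its binding domain → licit binder.
*Elena₃* c-commands the anaphor within its binding domain → licit binder.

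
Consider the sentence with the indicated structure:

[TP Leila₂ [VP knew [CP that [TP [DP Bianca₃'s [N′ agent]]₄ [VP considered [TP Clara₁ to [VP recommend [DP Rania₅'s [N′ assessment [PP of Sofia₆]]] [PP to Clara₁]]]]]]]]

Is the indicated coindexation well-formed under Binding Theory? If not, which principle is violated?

Principle C

The two coindexed NPs are *Clara₁* (the lower occurrence) and *Clara₁* (the higher occurrence).
*Clara₁* (the lower occurrence) is an R-expression. Principle C requires it to be free everywhere.
*Clara₁* (the higher occurrence) c-commands it and carries the same index.
The R-expression is bound → Principle C violation.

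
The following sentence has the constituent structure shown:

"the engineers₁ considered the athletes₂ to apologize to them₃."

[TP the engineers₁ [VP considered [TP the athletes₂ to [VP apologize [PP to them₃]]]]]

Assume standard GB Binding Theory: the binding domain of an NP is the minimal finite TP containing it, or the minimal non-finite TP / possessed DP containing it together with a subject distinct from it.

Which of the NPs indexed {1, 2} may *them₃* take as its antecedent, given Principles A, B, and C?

*them* is a pronoun, so Principle B applies: it must be free in its binding domain.
Binding domain of *them₃*: the embedded TP, whose subject is the athletes₂.
*the engineers₁* c-commands the pronoun but from outside its binding domain, and is not c-commanded by it → coindexation permitted.
*the athletes₂* c-commands the pronoun within its binding domain → coindexation would violate Principle B.

{1}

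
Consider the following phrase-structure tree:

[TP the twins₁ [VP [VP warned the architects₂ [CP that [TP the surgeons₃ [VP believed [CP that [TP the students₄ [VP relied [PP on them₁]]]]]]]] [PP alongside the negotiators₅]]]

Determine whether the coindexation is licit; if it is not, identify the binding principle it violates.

The two coindexed NPs are *the twins₁* and *them₁*.
*them₁* is a pronoun; its binding domain is the embedded TP, whose subject is the students₄. Within that domain it is c-commanded only by *the students₄*, which carries a different index — the pronoun is free locally, so Principle B holds.
*the twins₁* is an R-expression; *them₁* does not c-command it, and no other NP shares its index, so Principle C is satisfied.
All principles are respected.

grammatical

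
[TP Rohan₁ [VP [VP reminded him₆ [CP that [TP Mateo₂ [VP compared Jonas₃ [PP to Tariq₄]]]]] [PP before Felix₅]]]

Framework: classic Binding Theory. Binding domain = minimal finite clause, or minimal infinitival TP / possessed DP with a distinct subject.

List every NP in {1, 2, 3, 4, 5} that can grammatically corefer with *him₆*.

{5}

*him* is a pronoun, so Principle B applies: it must be free in its binding domain.
Binding domain of *him₆*: the matrix TP, whose subject is Rohan₁.
*Rohan₁* c-commands the pronoun within its binding domain → coindexation would violate Principle B.
*Mateo₂*: the pronoun c-commands this R-expression → coindexation would violate Principle C on *Mateo₂*.
*Jonas₃*: the pronoun c-commands this R-expression → coindexation would violate Principle C on *Jonas₃*.
*Tariq₄*: the pronoun c-commands this R-expression → coindexation would violate Principle C on *Tariq₄*.
*Felix₅* and the pronoun do not c-command one another → neither Principle B nor Principle C is at stake; coindexation permitted.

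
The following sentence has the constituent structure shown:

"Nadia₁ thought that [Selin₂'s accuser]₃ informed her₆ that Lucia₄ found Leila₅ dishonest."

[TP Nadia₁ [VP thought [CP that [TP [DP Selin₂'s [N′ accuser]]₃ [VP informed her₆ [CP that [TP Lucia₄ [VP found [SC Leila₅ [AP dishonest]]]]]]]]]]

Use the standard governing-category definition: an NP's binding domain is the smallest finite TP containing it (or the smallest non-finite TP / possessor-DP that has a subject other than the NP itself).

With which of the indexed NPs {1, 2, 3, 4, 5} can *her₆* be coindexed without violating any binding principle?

*her* is a pronoun, so Principle B applies: it must be free in its binding domain.
Binding domain of *her₆*: the embedded TP, whose subject is [Selin₂'s accuser]₃.
*Nadia₁* c-commands the pronoun but from outside its binding domain, and is not c-commanded by it → coindexation permitted.
*Selin₂* and the pronoun do not c-command one another → neither Principle B nor Principle C is at stake; coindexation permitted.
*[Selin₂'s accuser]₃* c-commands the pronoun within its binding domain → coindexation would violate Principle B.
*Lucia₄*: the pronoun c-commands this R-expression → coindexation would violate Principle C on *Lucia₄*.
*Leila₅*: the pronoun c-commands this R-expression → coindexation would violate Principle C on *Leila₅*.

{1, 2}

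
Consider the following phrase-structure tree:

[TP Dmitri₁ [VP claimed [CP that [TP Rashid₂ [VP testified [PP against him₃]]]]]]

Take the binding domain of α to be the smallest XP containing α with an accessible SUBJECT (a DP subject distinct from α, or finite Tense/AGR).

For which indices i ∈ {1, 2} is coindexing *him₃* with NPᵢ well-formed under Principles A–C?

*him* is a pronoun, so Principle B applies: it must be free in its binding domain.
Binding domain of *him₃*: the embedded TP, whose subject is Rashid₂.
*Dmitri₁* c-commands the pronoun but from outside its binding domain, and is not c-commanded by it → coindexation permitted.
*Rashid₂* c-commands the pronoun within its binding domain → coindexation would violate Principle B.

{1}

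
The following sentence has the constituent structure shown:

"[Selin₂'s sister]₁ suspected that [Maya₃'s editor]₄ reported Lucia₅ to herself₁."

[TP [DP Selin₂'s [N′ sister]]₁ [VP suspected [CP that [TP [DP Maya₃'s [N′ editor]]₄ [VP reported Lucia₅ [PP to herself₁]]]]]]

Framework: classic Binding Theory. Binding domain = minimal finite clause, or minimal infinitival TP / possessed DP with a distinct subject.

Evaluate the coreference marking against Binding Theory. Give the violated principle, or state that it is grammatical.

The two coindexed NPs are *[Selin₂'s sister]₁* and *herself₁*.
*herself₁* is an anaphor. Principle A requires it to be bound within its binding domain — the embedded TP, whose subject is [Maya₃'s editor]₄.
Within that domain it is c-commanded by *[Maya₃'s editor]₄*, *Lucia₅*, none of which share its index.
*[Selin₂'s sister]₁* does c-command the anaphor, but from outside its binding domain.
The anaphor is unbound in its domain → Principle A violation.

Principle A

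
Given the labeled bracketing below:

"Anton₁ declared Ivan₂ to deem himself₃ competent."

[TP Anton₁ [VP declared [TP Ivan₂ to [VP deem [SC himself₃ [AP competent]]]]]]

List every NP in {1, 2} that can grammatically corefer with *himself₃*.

{2}

*himself* is an anaphor, so Principle A applies: it must be bound in its binding domain.
Binding domain of *himself₃*: the embedded TP, whose subject is Ivan₂.
*Anton₁* c-commands the anaphor but is outside its binding domain → cannot satisfy Principle A.
*Ivan₂* c-commands the anaphor within its binding domain → licit binder.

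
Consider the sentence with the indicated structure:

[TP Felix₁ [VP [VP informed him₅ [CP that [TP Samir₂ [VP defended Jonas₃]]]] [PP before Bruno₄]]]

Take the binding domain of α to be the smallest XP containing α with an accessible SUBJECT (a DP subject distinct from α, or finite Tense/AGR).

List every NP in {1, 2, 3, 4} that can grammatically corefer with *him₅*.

{4}

*him* is a pronoun, so Principle B applies: it must be free in its binding domain.
Binding domain of *him₅*: the matrix TP, whose subject is Felix₁.
*Felix₁* c-commands the pronoun within its binding domain → coindexation would violate Principle B.
*Samir₂*: the pronoun c-commands this R-expression → coindexation would violate Principle C on *Samir₂*.
*Jonas₃*: the pronoun c-commands this R-expression → coindexation would violate Principle C on *Jonas₃*.
*Bruno₄* and the pronoun do not c-command one another → neither Principle B nor Principle C is at stake; coindexation permitted.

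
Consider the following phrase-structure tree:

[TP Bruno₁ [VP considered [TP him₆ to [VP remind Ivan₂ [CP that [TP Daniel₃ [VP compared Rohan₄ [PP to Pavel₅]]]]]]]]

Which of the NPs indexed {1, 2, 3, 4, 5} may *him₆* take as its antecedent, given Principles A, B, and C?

none

*him* is a pronoun, so Principle B applies: it must be free in its binding domain.
Binding domain of *him₆*: the matrix TP, whose subject is Bruno₁.
*Bruno₁* c-commands the pronoun within its binding domain → coindexation would violate Principle B.
*Ivan₂*: the pronoun c-commands this R-expression → coindexation would violate Principle C on *Ivan₂*.
*Daniel₃*: the pronoun c-commands this R-expression → coindexation would violate Principle C on *Daniel₃*.
*Rohan₄*: the pronoun c-commands this R-expression → coindexation would violate Principle C on *Rohan₄*.
*Pavel₅*: the pronoun c-commands this R-expression → coindexation would violate Principle C on *Pavel₅*.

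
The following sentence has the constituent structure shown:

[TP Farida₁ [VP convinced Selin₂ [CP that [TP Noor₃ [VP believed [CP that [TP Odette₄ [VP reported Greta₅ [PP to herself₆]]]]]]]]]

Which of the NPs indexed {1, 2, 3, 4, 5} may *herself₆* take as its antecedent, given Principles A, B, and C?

{4, 5}

*herself* is an anaphor, so Principle A applies: it must be bound in its binding domain.
Binding domain of *herself₆*: the embedded TP, whose subject is Odette₄.
*Farida₁* c-commands the anaphor but is outside its binding domain → cannot satisfy Principle A.
*Selin₂* c-commands the anaphor but is outside its binding domain → cannot satisfy Principle A.
*Noor₃* c-commands the anaphor but is outside its binding domain → cannot satisfy Principle A.
*Odette₄* c-commands the anaphor within its binding domain → licit binder.
*Greta₅* c-commands the anaphor within its binding domain → licit binder.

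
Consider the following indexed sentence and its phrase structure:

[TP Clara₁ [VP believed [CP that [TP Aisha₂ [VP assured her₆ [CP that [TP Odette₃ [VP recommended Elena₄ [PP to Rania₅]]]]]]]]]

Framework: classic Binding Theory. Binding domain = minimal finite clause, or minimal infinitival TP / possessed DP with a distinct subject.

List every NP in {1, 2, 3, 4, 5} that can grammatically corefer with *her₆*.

*her* is a pronoun, so Principle B applies: it must be free in its binding domain.
Binding domain of *her₆*: the embedded TP, whose subject is Aisha₂.
*Clara₁* c-commands the pronoun but from outside its binding domain, and is not c-commanded by it → coindexation permitted.
*Aisha₂* c-commands the pronoun within its binding domain → coindexation would violate Principle B.
*Odette₃*: the pronoun c-commands this R-expression → coindexation would violate Principle C on *Odette₃*.
*Elena₄*: the pronoun c-commands this R-expression → coindexation would violate Principle C on *Elena₄*.
*Rania₅*: the pronoun c-commands this R-expression → coindexation would violate Principle C on *Rania₅*.

{1}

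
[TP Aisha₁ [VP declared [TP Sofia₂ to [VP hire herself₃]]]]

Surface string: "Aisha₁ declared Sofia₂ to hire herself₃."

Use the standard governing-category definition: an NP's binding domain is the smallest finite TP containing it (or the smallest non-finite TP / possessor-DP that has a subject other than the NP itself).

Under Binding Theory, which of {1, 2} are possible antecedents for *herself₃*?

{2}

*herself* is an anaphor, so Principle A applies: it must be bound in its binding domain.
Binding domain of *herself₃*: the embedded TP, whose subject is Sofia₂.
*Aisha₁* c-commands the anaphor but is outside its binding domain → cannot satisfy Principle A.
*Sofia₂* c-commands the anaphor within its binding domain → licit binder.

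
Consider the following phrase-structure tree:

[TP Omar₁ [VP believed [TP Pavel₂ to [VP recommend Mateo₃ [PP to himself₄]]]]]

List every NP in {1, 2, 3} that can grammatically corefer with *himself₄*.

*himself* is an anaphor, so Principle A applies: it must be bound in its binding domain.
Binding domain of *himself₄*: the embedded TP, whose subject is Pavel₂.
*Omar₁* c-commands the anaphor but is outside its binding domain → cannot satisfy Principle A.
*Pavel₂* c-commands the anaphor within its binding domain → licit binder.
*Mateo₃* c-commands the anaphor within its binding domain → licit binder.

{2, 3}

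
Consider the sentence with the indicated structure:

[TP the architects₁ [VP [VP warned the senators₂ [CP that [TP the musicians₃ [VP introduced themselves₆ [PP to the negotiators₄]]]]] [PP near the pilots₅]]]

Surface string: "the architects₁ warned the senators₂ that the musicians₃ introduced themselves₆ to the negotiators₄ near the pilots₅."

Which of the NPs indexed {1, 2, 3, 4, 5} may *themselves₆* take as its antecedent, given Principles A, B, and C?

{3}

*themselves* is an anaphor, so Principle A applies: it must be bound in its binding domain.
Binding domain of *themselves₆*: the embedded TP, whose subject is the musicians₃.
*the architects₁* c-commands the anaphor but is outside its binding domain → cannot satisfy Principle A.
*the senators₂* c-commands the anaphor but is outside its binding domain → cannot satisfy Principle A.
*the musicians₃* c-commands the anaphor within its binding domain → licit binder.
*the negotiators₄* does not c-command the anaphor → cannot bind it.
*the pilots₅* does not c-command the anaphor → cannot bind it.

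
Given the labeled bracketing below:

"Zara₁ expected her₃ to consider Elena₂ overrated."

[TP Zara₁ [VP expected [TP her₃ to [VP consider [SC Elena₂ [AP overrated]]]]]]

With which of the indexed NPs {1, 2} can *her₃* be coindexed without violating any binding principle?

none

*her* is a pronoun, so Principle B applies: it must be free in its binding domain.
Binding domain of *her₃*: the matrix TP, whose subject is Zara₁.
*Zara₁* c-commands the pronoun within its binding domain → coindexation would violate Principle B.
*Elena₂*: the pronoun c-commands this R-expression → coindexation would violate Principle C on *Elena₂*.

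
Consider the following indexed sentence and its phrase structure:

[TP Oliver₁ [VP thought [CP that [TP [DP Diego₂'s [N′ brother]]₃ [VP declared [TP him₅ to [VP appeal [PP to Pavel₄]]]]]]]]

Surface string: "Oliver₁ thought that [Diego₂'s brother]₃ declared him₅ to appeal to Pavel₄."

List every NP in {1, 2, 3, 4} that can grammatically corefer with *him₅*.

*him* is a pronoun, so Principle B applies: it must be free in its binding domain.
Binding domain of *him₅*: the embedded TP, whose subject is [Diego₂'s brother]₃.
*Oliver₁* c-commands the pronoun but from outside its binding domain, and is not c-commanded by it → coindexation permitted.
*Diego₂* and the pronoun do not c-command one another → neither Principle B nor Principle C is at stake; coindexation permitted.
*[Diego₂'s brother]₃* c-commands the pronoun within its binding domain → coindexation would violate Principle B.
*Pavel₄*: the pronoun c-commands this R-expression → coindexation would violate Principle C on *Pavel₄*.

{1, 2}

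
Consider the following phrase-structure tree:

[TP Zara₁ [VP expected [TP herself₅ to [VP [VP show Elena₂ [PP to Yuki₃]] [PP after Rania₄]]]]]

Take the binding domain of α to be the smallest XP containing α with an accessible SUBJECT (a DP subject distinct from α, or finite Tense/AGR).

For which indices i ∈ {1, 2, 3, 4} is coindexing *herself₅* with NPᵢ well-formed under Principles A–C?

{1}

*herself* is an anaphor, so Principle A applies: it must be bound in its binding domain.
Binding domain of *herself₅*: the matrix TP, whose subject is Zara₁.
*Zara₁* c-commands the anaphor within its binding domain → licit binder.
*Elena₂* does not c-command the anaphor → cannot bind it.
*Yuki₃* does not c-command the anaphor → cannot bind it.
*Rania₄* does not c-command the anaphor → cannot bind it.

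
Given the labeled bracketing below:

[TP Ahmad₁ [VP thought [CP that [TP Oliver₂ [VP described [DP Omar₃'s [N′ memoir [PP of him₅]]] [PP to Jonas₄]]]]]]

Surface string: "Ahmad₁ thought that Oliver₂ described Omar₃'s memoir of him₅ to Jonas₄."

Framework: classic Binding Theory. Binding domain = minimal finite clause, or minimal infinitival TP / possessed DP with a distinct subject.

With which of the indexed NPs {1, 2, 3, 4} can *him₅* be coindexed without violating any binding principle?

{1, 2, 4}

*him* is a pronoun, so Principle B applies: it must be free in its binding domain.
Binding domain of *him₅*: the possessed DP, whose subject is Omar₃.
*Ahmad₁* c-commands the pronoun but from outside its binding domain, and is not c-commanded by it → coindexation permitted.
*Oliver₂* c-commands the pronoun but from outside its binding domain, and is not c-commanded by it → coindexation permitted.
*Omar₃* c-commands the pronoun within its binding domain → coindexation would violate Principle B.
*Jonas₄* and the pronoun do not c-command one another → neither Principle B nor Principle C is at stake; coindexation permitted.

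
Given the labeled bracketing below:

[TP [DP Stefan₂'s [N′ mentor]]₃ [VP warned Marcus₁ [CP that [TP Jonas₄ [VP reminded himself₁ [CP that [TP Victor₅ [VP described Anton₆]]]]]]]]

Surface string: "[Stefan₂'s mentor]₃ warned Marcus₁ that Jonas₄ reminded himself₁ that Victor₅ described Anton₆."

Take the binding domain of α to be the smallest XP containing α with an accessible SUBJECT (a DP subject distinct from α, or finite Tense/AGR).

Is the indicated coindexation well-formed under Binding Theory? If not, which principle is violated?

The two coindexed NPs are *Marcus₁* and *himself₁*.
*himself₁* is an anaphor. Principle A requires it to be bound within its binding domain — the embedded TP, whose subject is Jonas₄.
Within that domain it is c-commanded by *Jonas₄*, which does not share its index.
*Marcus₁* does c-command the anaphor, but from outside its binding domain.
The anaphor is unbound in its domain → Principle A violation.

Principle A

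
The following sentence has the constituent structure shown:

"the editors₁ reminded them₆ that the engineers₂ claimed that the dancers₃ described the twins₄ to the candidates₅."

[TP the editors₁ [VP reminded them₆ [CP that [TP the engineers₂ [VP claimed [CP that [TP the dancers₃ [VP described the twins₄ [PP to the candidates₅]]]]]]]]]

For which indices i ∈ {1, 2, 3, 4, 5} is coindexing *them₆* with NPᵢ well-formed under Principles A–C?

*them* is a pronoun, so Principle B applies: it must be free in its binding domain.
Binding domain of *them₆*: the matrix TP, whose subject is the editors₁.
*the editors₁* c-commands the pronoun within its binding domain → coindexation would violate Principle B.
*the engineers₂*: the pronoun c-commands this R-expression → coindexation would violate Principle C on *the engineers₂*.
*the dancers₃*: the pronoun c-commands this R-expression → coindexation would violate Principle C on *the dancers₃*.
*the twins₄*: the pronoun c-commands this R-expression → coindexation would violate Principle C on *the twins₄*.
*the candidates₅*: the pronoun c-commands this R-expression → coindexation would violate Principle C on *the candidates₅*.

none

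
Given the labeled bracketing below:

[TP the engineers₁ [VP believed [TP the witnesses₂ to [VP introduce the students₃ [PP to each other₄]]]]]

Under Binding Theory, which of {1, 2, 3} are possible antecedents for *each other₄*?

*each other* is an anaphor, so Principle A applies: it must be bound in its binding domain.
Binding domain of *each other₄*: the embedded TP, whose subject is the witnesses₂.
*the engineers₁* c-commands the anaphor but is outside its binding domain → cannot satisfy Principle A.
*the witnesses₂* c-commands the anaphor within its binding domain → licit binder.
*the students₃* c-commands the anaphor within its binding domain → licit binder.

{2, 3}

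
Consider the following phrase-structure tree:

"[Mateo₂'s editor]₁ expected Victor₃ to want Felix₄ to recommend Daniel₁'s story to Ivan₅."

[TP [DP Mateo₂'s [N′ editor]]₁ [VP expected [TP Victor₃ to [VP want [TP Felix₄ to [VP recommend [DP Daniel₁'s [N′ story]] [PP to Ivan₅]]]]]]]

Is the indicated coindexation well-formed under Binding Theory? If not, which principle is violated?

The two coindexed NPs are *[Mateo₂'s editor]₁* and *Daniel₁*.
*Daniel₁* is an R-expression. Principle C requires it to be free everywhere.
*[Mateo₂'s editor]₁* c-commands it and carries the same index.
The R-expression is bound → Principle C violation.

Principle C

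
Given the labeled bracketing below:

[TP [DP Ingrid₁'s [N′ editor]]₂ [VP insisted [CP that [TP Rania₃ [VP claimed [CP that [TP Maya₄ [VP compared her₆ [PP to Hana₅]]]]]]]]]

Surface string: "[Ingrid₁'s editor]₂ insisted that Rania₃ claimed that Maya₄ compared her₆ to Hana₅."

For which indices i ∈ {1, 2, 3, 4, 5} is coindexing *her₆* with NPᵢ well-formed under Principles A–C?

{1, 2, 3}

*her* is a pronoun, so Principle B applies: it must be free in its binding domain.
Binding domain of *her₆*: the embedded TP, whose subject is Maya₄.
*Ingrid₁* and the pronoun do not c-command one another → neither Principle B nor Principle C is at stake; coindexation permitted.
*[Ingrid₁'s editor]₂* c-commands the pronoun but from outside its binding domain, and is not c-commanded by it → coindexation permitted.
*Rania₃* c-commands the pronoun but from outside its binding domain, and is not c-commanded by it → coindexation permitted.
*Maya₄* c-commands the pronoun within its binding domain → coindexation would violate Principle B.
*Hana₅*: the pronoun c-commands this R-expression → coindexation would violate Principle C on *Hana₅*.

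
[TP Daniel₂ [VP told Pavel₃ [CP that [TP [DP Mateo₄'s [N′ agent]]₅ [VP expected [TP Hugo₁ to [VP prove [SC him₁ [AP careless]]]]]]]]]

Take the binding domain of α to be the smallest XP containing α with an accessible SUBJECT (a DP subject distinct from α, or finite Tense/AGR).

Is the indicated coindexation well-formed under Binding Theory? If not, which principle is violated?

The two coindexed NPs are *Hugo₁* and *him₁*.
*him₁* is a pronoun. Its binding domain is the embedded TP, whose subject is Hugo₁.
*Hugo₁* c-commands it within that domain and carries the same index.
The pronoun is locally bound → Principle B violation.

Principle B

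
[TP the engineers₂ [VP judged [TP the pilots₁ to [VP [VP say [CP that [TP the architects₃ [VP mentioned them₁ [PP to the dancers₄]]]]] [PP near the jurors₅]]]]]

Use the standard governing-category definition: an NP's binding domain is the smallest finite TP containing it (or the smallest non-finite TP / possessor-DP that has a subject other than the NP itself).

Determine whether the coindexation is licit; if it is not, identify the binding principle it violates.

grammatical

The two coindexed NPs are *the pilots₁* and *them₁*.
*them₁* is a pronoun; its binding domain is the embedded TP, whose subject is the architects₃. Within that domain it is c-commanded only by *the architects₃*, which carries a different index — the pronoun is free locally, so Principle B holds.
*the pilots₁* is an R-expression; *them₁* does not c-command it, and no other NP shares its index, so Principle C is satisfied.
All principles are respected.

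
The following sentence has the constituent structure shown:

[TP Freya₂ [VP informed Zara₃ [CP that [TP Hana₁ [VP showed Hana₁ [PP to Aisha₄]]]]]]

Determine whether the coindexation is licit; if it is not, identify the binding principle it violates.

The two coindexed NPs are *Hana₁* (the lower occurrence) and *Hana₁* (the higher occurrence).
*Hana₁* (the lower occurrence) is an R-expression. Principle C requires it to be free everywhere.
*Hana₁* (the higher occurrence) c-commands it and carries the same index.
The R-expression is bound → Principle C violation.

Principle C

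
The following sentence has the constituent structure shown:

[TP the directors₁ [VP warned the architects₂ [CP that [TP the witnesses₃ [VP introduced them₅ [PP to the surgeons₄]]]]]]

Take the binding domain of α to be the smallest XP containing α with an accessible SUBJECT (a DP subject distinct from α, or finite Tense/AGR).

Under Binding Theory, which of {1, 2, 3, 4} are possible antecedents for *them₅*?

{1, 2}

*them* is a pronoun, so Principle B applies: it must be free in its binding domain.
Binding domain of *them₅*: the embedded TP, whose subject is the witnesses₃.
*the directors₁* c-commands the pronoun but from outside its binding domain, and is not c-commanded by it → coindexation permitted.
*the architects₂* c-commands the pronoun but from outside its binding domain, and is not c-commanded by it → coindexation permitted.
*the witnesses₃* c-commands the pronoun within its binding domain → coindexation would violate Principle B.
*the surgeons₄*: the pronoun c-commands this R-expression → coindexation would violate Principle C on *the surgeons₄*.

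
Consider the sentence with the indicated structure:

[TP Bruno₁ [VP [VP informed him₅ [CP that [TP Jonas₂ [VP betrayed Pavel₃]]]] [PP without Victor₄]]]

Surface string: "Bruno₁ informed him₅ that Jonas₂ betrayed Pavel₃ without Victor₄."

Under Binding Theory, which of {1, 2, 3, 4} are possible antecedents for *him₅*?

{4}

*him* is a pronoun, so Principle B applies: it must be free in its binding domain.
Binding domain of *him₅*: the matrix TP, whose subject is Bruno₁.
*Bruno₁* c-commands the pronoun within its binding domain → coindexation would violate Principle B.
*Jonas₂*: the pronoun c-commands this R-expression → coindexation would violate Principle C on *Jonas₂*.
*Pavel₃*: the pronoun c-commands this R-expression → coindexation would violate Principle C on *Pavel₃*.
*Victor₄* and the pronoun do not c-command one another → neither Principle B nor Principle C is at stake; coindexation permitted.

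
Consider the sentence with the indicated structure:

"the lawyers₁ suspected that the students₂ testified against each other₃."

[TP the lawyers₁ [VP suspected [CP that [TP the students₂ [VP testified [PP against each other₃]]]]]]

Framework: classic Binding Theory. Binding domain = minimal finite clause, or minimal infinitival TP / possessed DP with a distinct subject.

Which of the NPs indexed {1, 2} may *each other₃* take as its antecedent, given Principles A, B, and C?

*each other* is an anaphor, so Principle A applies: it must be bound in its binding domain.
Binding domain of *each other₃*: the embedded TP, whose subject is the students₂.
*the lawyers₁* c-commands the anaphor but is outside its binding domain → cannot satisfy Principle A.
*the students₂* c-commands the anaphor within its binding domain → licit binder.

{2}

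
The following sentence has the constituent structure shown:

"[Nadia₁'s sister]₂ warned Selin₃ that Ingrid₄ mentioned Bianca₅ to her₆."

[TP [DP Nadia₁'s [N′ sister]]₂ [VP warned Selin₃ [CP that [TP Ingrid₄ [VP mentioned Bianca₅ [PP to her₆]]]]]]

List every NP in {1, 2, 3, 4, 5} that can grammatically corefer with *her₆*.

*her* is a pronoun, so Principle B applies: it must be free in its binding domain.
Binding domain of *her₆*: the embedded TP, whose subject is Ingrid₄.
*Nadia₁* and the pronoun do not c-command one another → neither Principle B nor Principle C is at stake; coindexation permitted.
*[Nadia₁'s sister]₂* c-commands the pronoun but from outside its binding domain, and is not c-commanded by it → coindexation permitted.
*Selin₃* c-commands the pronoun but from outside its binding domain, and is not c-commanded by it → coindexation permitted.
*Ingrid₄* c-commands the pronoun within its binding domain → coindexation would violate Principle B.
*Bianca₅* c-commands the pronoun within its binding domain → coindexation would violate Principle B.

{1, 2, 3}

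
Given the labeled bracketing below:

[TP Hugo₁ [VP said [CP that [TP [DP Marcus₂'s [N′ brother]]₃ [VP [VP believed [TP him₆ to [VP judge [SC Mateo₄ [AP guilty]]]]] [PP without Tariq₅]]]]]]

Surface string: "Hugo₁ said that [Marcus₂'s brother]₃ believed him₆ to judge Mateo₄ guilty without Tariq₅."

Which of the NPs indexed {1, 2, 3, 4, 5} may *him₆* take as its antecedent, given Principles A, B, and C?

{1, 2, 5}

*him* is a pronoun, so Principle B applies: it must be free in its binding domain.
Binding domain of *him₆*: the embedded TP, whose subject is [Marcus₂'s brother]₃.
*Hugo₁* c-commands the pronoun but from outside its binding domain, and is not c-commanded by it → coindexation permitted.
*Marcus₂* and the pronoun do not c-command one another → neither Principle B nor Principle C is at stake; coindexation permitted.
*[Marcus₂'s brother]₃* c-commands the pronoun within its binding domain → coindexation would violate Principle B.
*Mateo₄*: the pronoun c-commands this R-expression → coindexation would violate Principle C on *Mateo₄*.
*Tariq₅* and the pronoun do not c-command one another → neither Principle B nor Principle C is at stake; coindexation permitted.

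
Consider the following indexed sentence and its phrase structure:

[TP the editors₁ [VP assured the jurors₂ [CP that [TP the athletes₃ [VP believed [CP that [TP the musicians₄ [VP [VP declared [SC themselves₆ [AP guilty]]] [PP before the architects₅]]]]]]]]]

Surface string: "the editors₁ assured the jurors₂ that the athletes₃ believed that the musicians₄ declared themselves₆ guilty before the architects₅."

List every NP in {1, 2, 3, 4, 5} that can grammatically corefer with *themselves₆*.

{4}

*themselves* is an anaphor, so Principle A applies: it must be bound in its binding domain.
Binding domain of *themselves₆*: the embedded TP, whose subject is the musicians₄.
*the editors₁* c-commands the anaphor but is outside its binding domain → cannot satisfy Principle A.
*the jurors₂* c-commands the anaphor but is outside its binding domain → cannot satisfy Principle A.
*the athletes₃* c-commands the anaphor but is outside its binding domain → cannot satisfy Principle A.
*the musicians₄* c-commands the anaphor within its binding domain → licit binder.
*the architects₅* does not c-command the anaphor → cannot bind it.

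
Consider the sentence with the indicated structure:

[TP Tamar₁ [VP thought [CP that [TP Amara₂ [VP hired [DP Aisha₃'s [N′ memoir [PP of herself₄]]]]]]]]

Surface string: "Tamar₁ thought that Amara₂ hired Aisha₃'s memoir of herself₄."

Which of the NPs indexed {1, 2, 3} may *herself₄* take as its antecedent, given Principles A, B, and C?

{3}

*herself* is an anaphor, so Principle A applies: it must be bound in its binding domain.
Binding domain of *herself₄*: the possessed DP, whose subject is Aisha₃.
*Tamar₁* c-commands the anaphor but is outside its binding domain → cannot satisfy Principle A.
*Amara₂* c-commands the anaphor but is outside its binding domain → cannot satisfy Principle A.
*Aisha₃* c-commands the anaphor within its binding domain → licit binder.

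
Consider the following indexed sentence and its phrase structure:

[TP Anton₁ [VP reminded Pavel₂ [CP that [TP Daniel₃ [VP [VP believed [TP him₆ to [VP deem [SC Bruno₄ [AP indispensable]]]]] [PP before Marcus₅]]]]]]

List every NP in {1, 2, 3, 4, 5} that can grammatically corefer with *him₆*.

*him* is a pronoun, so Principle B applies: it must be free in its binding domain.
Binding domain of *him₆*: the embedded TP, whose subject is Daniel₃.
*Anton₁* c-commands the pronoun but from outside its binding domain, and is not c-commanded by it → coindexation permitted.
*Pavel₂* c-commands the pronoun but from outside its binding domain, and is not c-commanded by it → coindexation permitted.
*Daniel₃* c-commands the pronoun within its binding domain → coindexation would violate Principle B.
*Bruno₄*: the pronoun c-commands this R-expression → coindexation would violate Principle C on *Bruno₄*.
*Marcus₅* and the pronoun do not c-command one another → neither Principle B nor Principle C is at stake; coindexation permitted.

{1, 2, 5}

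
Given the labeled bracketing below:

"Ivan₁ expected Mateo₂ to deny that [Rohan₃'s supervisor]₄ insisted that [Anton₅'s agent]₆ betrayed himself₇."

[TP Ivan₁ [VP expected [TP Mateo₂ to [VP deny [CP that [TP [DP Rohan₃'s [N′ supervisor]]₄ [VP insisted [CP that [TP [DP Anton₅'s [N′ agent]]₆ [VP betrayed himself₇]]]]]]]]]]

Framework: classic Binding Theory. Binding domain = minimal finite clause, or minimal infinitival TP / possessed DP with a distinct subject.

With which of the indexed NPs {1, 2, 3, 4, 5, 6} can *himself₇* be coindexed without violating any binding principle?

*himself* is an anaphor, so Principle A applies: it must be bound in its binding domain.
Binding domain of *himself₇*: the embedded TP, whose subject is [Anton₅'s agent]₆.
*Ivan₁* c-commands the anaphor but is outside its binding domain → cannot satisfy Principle A.
*Mateo₂* c-commands the anaphor but is outside its binding domain → cannot satisfy Principle A.
*Rohan₃* does not c-command the anaphor → cannot bind it.
*[Rohan₃'s supervisor]₄* c-commands the anaphor but is outside its binding domain → cannot satisfy Principle A.
*Anton₅* does not c-command the anaphor → cannot bind it.
*[Anton₅'s agent]₆* c-commands the anaphor within its binding domain → licit binder.

{6}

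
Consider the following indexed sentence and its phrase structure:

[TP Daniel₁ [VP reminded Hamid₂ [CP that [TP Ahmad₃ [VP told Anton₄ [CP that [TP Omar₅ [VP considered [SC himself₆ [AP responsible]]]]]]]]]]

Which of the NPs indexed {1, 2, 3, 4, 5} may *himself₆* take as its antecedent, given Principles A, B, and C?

{5}

*himself* is an anaphor, so Principle A applies: it must be bound in its binding domain.
Binding domain of *himself₆*: the embedded TP, whose subject is Omar₅.
*Daniel₁* c-commands the anaphor but is outside its binding domain → cannot satisfy Principle A.
*Hamid₂* c-commands the anaphor but is outside its binding domain → cannot satisfy Principle A.
*Ahmad₃* c-commands the anaphor but is outside its binding domain → cannot satisfy Principle A.
*Anton₄* c-commands the anaphor but is outside its binding domain → cannot satisfy Principle A.
*Omar₅* c-commands the anaphor within its binding domain → licit binder.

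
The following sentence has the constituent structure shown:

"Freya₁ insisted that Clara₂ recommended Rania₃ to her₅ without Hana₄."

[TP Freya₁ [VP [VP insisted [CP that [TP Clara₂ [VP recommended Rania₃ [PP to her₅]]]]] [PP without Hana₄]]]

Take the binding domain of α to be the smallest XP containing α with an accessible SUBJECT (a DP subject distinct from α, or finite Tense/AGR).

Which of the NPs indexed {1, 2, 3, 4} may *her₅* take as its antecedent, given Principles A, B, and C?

{1, 4}

*her* is a pronoun, so Principle B applies: it must be free in its binding domain.
Binding domain of *her₅*: the embedded TP, whose subject is Clara₂.
*Freya₁* c-commands the pronoun but from outside its binding domain, and is not c-commanded by it → coindexation permitted.
*Clara₂* c-commands the pronoun within its binding domain → coindexation would violate Principle B.
*Rania₃* c-commands the pronoun within its binding domain → coindexation would violate Principle B.
*Hana₄* and the pronoun do not c-command one another → neither Principle B nor Principle C is at stake; coindexation permitted.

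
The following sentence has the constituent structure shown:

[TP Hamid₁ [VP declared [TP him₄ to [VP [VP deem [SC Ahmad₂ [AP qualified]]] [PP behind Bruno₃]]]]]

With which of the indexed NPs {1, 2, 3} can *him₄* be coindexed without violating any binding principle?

none

*him* is a pronoun, so Principle B applies: it must be free in its binding domain.
Binding domain of *him₄*: the matrix TP, whose subject is Hamid₁.
*Hamid₁* c-commands the pronoun within its binding domain → coindexation would violate Principle B.
*Ahmad₂*: the pronoun c-commands this R-expression → coindexation would violate Principle C on *Ahmad₂*.
*Bruno₃*: the pronoun c-commands this R-expression → coindexation would violate Principle C on *Bruno₃*.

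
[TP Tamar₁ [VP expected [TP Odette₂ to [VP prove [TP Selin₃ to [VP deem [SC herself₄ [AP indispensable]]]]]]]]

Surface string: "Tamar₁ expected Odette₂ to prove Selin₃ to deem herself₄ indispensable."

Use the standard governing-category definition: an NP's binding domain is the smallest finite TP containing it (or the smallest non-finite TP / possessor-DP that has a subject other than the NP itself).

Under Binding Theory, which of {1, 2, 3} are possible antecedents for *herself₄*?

{3}

*herself* is an anaphor, so Principle A applies: it must be bound in its binding domain.
Binding domain of *herself₄*: the embedded TP, whose subject is Selin₃.
*Tamar₁* c-commands the anaphor but is outside its binding domain → cannot satisfy Principle A.
*Odette₂* c-commands the anaphor but is outside its binding domain → cannot satisfy Principle A.
*Selin₃* c-commands the anaphor within its binding domain → licit binder.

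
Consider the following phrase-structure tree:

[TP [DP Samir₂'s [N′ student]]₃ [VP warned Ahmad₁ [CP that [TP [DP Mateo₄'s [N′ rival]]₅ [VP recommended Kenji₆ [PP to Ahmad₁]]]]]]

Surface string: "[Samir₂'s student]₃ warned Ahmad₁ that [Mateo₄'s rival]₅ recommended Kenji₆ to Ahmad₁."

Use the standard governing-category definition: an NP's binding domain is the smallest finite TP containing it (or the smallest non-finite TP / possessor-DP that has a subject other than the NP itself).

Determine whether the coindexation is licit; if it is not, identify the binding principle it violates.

The two coindexed NPs are *Ahmad₁* (the lower occurrence) and *Ahmad₁* (the higher occurrence).
*Ahmad₁* (the lower occurrence) is an R-expression. Principle C requires it to be free everywhere.
*Ahmad₁* (the higher occurrence) c-commands it and carries the same index.
The R-expression is bound → Principle C violation.

Principle C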